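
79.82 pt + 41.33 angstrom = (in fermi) 2.816e+13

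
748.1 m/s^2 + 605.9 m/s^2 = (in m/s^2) 1354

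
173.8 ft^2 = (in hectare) 0.001615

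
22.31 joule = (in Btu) 0.02115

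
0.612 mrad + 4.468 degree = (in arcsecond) 1.621e+04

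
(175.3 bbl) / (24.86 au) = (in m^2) 7.494e-12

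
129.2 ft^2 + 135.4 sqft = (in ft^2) 264.6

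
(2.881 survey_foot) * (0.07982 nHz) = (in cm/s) 7.009e-09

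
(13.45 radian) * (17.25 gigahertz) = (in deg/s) 1.329e+13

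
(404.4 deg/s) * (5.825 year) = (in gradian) 8.254e+10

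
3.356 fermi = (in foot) 1.101e-14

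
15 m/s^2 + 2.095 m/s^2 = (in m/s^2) 17.09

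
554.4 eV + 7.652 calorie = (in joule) 32.02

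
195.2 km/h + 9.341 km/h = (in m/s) 56.82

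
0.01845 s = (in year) 5.85e-10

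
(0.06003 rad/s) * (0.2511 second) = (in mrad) 15.07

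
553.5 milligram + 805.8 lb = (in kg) 365.5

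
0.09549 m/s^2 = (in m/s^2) 0.09549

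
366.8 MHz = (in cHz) 3.668e+10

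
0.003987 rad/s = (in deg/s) 0.2284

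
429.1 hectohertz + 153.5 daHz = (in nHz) 4.444e+13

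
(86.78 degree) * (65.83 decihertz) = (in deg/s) 571.3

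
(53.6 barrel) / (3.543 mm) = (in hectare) 0.2405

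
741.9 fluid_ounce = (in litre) 21.94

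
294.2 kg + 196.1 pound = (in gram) 3.831e+05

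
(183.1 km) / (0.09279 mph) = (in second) 4.414e+06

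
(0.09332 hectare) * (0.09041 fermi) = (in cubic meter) 8.437e-14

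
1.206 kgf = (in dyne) 1.183e+06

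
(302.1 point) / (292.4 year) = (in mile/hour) 2.585e-11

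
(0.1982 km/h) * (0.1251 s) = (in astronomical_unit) 4.604e-14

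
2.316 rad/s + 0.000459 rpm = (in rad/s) 2.316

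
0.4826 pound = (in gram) 218.9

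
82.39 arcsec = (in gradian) 0.02543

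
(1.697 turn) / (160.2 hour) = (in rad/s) 1.849e-05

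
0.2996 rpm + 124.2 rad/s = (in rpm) 1186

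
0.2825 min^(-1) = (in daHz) 0.0004708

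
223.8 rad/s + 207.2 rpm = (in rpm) 2344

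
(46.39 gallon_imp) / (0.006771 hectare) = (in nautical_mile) 1.682e-06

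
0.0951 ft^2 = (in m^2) 0.008835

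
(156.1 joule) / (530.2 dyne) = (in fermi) 2.944e+19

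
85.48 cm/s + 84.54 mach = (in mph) 6.439e+04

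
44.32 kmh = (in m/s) 12.31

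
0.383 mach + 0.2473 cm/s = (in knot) 253.5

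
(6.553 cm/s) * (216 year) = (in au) 0.002984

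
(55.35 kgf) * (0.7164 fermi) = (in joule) 3.889e-13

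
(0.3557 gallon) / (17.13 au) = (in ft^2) 5.656e-15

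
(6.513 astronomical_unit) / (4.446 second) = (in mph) 4.902e+11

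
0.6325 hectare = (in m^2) 6325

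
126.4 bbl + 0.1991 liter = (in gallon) 5309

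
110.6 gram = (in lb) 0.2438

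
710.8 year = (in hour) 6.227e+06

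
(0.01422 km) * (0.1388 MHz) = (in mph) 4.415e+06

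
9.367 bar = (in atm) 9.245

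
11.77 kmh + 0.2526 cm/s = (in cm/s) 327.2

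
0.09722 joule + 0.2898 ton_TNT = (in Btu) 1.149e+06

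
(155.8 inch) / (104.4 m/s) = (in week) 6.267e-08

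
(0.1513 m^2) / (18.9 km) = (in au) 5.351e-17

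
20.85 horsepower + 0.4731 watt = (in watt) 1.555e+04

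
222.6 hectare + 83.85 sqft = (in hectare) 222.6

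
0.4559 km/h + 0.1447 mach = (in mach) 0.1451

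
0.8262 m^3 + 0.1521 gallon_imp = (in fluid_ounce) 2.796e+04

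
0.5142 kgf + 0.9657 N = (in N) 6.008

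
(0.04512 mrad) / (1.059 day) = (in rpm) 4.709e-09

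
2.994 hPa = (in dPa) 2994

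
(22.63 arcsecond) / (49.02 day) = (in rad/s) 2.59e-11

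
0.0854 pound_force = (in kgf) 0.03874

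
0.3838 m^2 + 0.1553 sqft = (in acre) 9.84e-05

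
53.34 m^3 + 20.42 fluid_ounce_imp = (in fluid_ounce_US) 1.804e+06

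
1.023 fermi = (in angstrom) 1.023e-05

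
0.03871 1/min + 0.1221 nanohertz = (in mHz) 0.6452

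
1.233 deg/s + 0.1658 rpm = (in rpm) 0.3713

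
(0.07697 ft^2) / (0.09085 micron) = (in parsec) 2.551e-12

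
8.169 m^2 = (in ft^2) 87.93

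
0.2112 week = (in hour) 35.48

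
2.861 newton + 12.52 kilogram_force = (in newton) 125.6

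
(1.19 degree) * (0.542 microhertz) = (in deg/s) 6.45e-07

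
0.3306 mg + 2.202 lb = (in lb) 2.202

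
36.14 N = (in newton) 36.14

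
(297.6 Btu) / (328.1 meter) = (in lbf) 215.1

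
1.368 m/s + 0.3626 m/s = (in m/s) 1.731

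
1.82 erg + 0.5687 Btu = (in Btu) 0.5687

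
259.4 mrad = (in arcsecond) 5.351e+04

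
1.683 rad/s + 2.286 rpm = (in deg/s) 110.1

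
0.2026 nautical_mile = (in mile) 0.2331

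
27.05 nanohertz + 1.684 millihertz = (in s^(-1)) 0.001684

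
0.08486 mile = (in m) 136.6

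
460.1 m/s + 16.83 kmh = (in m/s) 464.8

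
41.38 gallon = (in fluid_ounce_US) 5297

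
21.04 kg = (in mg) 2.104e+07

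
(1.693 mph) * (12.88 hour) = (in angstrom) 3.509e+14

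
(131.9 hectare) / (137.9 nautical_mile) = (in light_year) 5.459e-16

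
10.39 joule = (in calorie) 2.483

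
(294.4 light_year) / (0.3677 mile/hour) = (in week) 2.802e+13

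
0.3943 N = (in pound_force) 0.08864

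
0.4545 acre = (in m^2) 1839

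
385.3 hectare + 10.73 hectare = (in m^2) 3.96e+06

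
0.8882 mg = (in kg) 8.882e-07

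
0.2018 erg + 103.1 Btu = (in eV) 6.789e+23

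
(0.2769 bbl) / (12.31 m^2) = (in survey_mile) 2.222e-06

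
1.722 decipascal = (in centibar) 0.0001722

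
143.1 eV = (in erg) 2.293e-10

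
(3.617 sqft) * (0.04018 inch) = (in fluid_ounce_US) 11.6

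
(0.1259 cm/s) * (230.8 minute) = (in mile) 0.01083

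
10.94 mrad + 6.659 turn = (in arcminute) 1.439e+05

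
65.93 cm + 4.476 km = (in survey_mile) 2.782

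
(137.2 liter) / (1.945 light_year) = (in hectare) 7.456e-22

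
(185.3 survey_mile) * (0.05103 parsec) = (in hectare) 4.696e+16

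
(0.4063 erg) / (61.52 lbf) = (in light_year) 1.569e-26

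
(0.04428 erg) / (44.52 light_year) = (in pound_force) 2.363e-27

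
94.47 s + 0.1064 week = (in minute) 1074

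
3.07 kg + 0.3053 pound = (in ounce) 113.2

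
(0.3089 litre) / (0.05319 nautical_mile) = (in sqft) 3.375e-05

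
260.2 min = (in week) 0.02581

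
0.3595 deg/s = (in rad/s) 0.006274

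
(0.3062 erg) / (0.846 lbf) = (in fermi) 8.137e+06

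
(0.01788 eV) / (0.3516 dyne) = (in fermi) 0.8148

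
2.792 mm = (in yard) 0.003053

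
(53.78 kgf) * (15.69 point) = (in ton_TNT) 6.977e-10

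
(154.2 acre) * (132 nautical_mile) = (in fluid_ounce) 5.158e+15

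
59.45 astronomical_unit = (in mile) 5.526e+09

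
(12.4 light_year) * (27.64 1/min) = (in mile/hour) 1.209e+17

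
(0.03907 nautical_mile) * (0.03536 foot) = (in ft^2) 8.394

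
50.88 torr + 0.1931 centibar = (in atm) 0.06885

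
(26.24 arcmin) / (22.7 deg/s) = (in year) 6.109e-10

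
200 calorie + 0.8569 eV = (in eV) 5.223e+21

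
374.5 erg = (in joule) 3.745e-05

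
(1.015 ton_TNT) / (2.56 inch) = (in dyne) 6.531e+15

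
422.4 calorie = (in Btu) 1.675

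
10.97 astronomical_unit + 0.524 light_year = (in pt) 1.406e+19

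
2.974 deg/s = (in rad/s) 0.05191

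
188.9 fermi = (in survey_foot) 6.197e-13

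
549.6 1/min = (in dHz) 91.6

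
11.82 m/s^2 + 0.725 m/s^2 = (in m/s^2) 12.54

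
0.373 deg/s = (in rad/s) 0.00651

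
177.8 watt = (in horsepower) 0.2384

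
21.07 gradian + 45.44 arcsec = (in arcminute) 1139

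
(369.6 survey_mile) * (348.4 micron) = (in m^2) 207.2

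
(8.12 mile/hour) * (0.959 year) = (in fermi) 1.098e+23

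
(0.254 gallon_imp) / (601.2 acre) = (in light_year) 5.017e-26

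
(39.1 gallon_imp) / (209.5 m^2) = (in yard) 0.0009279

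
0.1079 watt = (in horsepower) 0.0001447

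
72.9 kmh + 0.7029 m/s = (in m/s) 20.95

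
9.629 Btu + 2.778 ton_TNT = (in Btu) 1.102e+07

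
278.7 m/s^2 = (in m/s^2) 278.7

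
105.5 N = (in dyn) 1.055e+07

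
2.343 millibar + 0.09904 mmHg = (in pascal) 247.5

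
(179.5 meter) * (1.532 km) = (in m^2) 2.75e+05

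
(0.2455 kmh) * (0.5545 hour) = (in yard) 148.9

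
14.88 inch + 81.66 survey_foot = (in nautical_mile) 0.01364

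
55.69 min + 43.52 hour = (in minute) 2667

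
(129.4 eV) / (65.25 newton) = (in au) 2.124e-30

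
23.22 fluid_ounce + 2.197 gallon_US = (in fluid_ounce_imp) 316.9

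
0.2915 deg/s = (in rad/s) 0.005088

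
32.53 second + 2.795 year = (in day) 1020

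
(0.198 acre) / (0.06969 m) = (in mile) 7.144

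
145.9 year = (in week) 7608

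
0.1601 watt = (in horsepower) 0.0002147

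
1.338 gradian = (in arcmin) 72.25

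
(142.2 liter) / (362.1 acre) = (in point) 0.0002751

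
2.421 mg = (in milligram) 2.421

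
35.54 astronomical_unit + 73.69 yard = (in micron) 5.317e+18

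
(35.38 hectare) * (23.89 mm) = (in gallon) 2.233e+06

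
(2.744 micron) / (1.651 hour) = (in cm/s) 4.617e-08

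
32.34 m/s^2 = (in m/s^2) 32.34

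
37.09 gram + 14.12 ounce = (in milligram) 4.374e+05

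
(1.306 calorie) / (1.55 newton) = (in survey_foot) 11.57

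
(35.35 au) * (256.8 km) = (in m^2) 1.358e+18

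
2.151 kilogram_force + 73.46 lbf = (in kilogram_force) 35.47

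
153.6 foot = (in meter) 46.82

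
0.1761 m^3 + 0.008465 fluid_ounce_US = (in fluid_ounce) 5955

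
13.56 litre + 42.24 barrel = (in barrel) 42.33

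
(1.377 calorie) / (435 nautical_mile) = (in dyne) 0.7151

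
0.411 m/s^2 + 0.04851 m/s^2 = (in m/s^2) 0.4595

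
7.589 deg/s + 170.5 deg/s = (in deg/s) 178.1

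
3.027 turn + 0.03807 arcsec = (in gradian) 1211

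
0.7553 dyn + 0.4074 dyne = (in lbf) 2.614e-06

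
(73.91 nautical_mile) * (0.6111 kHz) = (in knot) 1.626e+08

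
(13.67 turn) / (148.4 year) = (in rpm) 1.753e-07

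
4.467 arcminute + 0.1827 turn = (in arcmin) 3951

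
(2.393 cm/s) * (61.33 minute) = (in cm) 8806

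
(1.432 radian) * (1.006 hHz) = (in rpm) 1376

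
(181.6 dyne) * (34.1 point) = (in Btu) 2.071e-08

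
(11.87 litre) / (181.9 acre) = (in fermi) 1.613e+07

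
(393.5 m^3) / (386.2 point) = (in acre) 0.7137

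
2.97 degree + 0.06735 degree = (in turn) 0.008437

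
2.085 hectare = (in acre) 5.152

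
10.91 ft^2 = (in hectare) 0.0001014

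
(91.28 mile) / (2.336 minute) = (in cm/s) 1.048e+05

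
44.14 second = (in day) 0.0005109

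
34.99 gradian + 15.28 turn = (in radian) 96.56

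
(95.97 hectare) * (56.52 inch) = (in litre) 1.378e+09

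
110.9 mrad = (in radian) 0.1109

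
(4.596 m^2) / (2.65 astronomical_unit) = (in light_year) 1.225e-27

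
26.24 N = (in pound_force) 5.899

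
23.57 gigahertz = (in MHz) 2.357e+04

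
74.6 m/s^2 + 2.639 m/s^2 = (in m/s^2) 77.24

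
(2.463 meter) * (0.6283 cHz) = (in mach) 4.545e-05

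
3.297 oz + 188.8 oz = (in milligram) 5.446e+06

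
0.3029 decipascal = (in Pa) 0.03029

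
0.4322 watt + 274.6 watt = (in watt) 275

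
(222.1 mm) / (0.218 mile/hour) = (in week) 3.768e-06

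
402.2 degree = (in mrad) 7020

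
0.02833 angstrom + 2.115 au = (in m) 3.164e+11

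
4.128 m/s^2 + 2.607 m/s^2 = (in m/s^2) 6.735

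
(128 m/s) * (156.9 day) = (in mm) 1.735e+12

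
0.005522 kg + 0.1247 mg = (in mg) 5522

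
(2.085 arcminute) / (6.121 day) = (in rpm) 1.095e-08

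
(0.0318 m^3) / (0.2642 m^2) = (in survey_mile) 7.479e-05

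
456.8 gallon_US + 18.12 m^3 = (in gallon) 5244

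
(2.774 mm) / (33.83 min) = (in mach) 4.014e-09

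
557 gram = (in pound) 1.228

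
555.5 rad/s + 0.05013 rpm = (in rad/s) 555.5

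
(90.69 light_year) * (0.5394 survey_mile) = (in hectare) 7.448e+16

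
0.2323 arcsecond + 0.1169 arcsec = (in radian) 1.693e-06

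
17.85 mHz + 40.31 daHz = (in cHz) 4.031e+04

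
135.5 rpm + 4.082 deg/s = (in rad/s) 14.26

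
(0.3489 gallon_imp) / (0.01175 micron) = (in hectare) 13.5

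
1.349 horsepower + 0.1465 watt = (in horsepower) 1.349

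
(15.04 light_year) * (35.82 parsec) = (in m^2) 1.573e+35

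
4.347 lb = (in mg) 1.972e+06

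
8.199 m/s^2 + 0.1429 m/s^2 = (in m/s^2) 8.342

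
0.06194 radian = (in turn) 0.009858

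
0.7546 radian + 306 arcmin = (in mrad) 843.6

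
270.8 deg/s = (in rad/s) 4.726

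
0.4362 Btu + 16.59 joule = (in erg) 4.768e+09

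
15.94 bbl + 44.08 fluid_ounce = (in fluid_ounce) 8.574e+04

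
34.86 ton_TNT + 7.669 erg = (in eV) 9.104e+29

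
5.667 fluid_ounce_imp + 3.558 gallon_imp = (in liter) 16.34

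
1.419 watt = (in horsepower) 0.001903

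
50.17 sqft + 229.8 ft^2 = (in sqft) 280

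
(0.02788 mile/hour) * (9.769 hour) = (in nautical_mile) 0.2367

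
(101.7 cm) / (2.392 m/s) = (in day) 4.921e-06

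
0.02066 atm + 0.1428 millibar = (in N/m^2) 2108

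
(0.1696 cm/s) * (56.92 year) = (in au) 2.035e-05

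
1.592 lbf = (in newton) 7.082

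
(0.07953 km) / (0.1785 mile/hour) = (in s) 996.7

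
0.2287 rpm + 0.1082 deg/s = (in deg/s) 1.48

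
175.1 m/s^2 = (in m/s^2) 175.1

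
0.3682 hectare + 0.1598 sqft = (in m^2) 3682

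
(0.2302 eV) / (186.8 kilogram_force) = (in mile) 1.251e-26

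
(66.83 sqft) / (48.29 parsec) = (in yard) 4.557e-18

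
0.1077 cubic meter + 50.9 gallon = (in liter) 300.4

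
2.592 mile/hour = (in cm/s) 115.9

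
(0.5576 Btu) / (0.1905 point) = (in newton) 8.754e+06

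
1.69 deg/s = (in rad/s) 0.0295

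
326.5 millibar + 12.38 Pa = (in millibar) 326.6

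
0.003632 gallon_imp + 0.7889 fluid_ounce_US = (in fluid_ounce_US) 1.347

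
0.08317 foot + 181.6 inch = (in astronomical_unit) 3.1e-11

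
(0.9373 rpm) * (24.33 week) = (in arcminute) 4.965e+09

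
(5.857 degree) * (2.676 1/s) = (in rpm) 2.612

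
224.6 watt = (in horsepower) 0.3012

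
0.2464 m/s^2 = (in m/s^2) 0.2464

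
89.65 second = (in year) 2.843e-06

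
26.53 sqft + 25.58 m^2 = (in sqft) 301.9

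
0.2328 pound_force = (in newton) 1.036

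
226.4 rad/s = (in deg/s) 1.297e+04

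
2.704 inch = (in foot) 0.2253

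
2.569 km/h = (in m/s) 0.7136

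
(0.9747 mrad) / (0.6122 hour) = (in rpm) 4.223e-06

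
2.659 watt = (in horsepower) 0.003566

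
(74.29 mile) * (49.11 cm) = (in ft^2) 6.32e+05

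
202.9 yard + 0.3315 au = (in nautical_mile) 2.678e+07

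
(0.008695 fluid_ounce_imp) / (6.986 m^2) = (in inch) 1.392e-06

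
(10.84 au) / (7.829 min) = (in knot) 6.711e+09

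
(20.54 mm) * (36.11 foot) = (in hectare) 2.261e-05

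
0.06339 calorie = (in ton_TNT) 6.339e-11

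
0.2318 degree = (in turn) 0.0006439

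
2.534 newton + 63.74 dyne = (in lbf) 0.5698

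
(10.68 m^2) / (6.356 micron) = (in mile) 1044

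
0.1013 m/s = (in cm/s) 10.13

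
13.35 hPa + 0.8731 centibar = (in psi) 0.3203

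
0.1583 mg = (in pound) 3.49e-07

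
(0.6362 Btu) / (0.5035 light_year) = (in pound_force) 3.168e-14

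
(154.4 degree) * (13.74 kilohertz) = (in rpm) 3.536e+05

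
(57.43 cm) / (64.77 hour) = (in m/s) 2.463e-06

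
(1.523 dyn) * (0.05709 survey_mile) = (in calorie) 0.0003344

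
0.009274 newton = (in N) 0.009274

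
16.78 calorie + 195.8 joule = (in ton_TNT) 6.358e-08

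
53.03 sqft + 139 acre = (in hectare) 56.25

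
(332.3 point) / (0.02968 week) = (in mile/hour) 1.461e-05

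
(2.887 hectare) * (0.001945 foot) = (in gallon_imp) 3765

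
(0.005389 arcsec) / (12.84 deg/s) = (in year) 3.697e-15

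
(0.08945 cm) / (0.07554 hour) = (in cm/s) 0.0003289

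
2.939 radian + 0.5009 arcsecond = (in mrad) 2939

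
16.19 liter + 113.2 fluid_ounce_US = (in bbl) 0.1229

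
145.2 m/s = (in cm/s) 1.452e+04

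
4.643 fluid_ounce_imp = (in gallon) 0.03485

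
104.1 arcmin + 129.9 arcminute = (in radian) 0.06807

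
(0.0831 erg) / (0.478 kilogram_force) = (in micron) 0.001773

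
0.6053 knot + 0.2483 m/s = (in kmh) 2.015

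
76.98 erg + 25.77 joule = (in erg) 2.577e+08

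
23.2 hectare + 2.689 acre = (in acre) 60.02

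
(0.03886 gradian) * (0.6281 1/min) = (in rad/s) 6.39e-06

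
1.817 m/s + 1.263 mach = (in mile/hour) 966.1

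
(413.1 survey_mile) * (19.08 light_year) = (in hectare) 1.2e+19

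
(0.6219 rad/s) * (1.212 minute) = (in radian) 45.22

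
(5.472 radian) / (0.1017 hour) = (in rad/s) 0.01495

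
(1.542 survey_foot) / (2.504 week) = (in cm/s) 3.104e-05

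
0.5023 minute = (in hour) 0.008372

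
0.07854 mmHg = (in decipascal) 104.7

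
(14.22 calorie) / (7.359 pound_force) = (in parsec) 5.89e-17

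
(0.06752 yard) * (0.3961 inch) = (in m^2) 0.0006212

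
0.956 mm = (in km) 9.56e-07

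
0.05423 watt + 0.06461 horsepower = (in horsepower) 0.06468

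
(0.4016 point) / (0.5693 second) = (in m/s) 0.0002489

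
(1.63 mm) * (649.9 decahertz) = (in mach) 0.03111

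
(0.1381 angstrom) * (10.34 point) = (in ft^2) 5.422e-13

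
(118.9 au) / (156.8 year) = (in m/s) 3597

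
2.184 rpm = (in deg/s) 13.1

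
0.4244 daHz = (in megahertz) 4.244e-06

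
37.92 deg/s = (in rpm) 6.32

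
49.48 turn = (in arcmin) 1.069e+06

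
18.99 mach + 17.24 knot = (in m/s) 6475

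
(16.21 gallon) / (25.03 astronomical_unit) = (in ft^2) 1.764e-13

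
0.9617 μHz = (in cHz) 9.617e-05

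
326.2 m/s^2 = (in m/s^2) 326.2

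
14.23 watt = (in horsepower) 0.01908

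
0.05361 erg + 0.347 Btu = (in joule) 366.1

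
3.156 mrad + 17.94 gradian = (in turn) 0.04535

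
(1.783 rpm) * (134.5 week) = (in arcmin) 5.221e+10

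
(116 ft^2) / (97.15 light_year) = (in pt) 3.324e-14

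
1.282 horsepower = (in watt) 956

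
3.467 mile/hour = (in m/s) 1.55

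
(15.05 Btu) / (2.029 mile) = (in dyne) 4.863e+05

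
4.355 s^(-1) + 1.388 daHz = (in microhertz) 1.824e+07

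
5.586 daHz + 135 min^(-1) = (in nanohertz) 5.811e+10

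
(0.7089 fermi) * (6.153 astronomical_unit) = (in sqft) 0.007024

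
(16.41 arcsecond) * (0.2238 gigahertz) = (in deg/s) 1.02e+06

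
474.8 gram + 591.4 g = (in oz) 37.61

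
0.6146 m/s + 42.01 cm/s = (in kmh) 3.725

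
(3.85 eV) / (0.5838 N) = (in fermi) 0.001057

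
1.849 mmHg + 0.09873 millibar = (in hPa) 2.564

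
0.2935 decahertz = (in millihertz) 2935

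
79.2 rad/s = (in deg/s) 4538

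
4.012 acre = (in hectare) 1.624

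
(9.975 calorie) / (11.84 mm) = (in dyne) 3.525e+08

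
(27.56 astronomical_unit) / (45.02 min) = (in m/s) 1.526e+09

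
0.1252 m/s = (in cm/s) 12.52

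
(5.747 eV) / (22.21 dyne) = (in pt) 1.175e-11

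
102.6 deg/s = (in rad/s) 1.791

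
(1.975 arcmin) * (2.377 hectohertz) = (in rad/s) 0.1366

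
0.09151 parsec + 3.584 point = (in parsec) 0.09151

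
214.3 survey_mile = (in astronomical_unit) 2.305e-06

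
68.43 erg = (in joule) 6.843e-06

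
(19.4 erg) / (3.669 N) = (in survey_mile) 3.286e-10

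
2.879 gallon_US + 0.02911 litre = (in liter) 10.93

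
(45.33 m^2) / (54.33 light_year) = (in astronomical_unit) 5.895e-28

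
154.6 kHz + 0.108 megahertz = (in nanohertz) 2.626e+14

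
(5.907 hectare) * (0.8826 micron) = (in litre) 52.14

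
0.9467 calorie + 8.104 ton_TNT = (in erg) 3.391e+17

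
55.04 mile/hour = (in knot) 47.83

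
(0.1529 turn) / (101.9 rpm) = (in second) 0.09003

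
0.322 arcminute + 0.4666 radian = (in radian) 0.4667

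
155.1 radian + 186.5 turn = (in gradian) 8.447e+04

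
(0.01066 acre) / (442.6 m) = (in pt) 276.3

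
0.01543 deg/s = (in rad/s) 0.0002693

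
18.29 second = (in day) 0.0002117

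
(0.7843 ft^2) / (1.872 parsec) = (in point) 3.576e-15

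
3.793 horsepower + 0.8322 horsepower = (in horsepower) 4.625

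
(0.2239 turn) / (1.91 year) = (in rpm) 2.23e-07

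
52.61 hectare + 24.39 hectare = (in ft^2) 8.288e+06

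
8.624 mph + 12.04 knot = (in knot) 19.53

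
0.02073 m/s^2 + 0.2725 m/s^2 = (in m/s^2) 0.2932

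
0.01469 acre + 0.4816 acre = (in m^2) 2008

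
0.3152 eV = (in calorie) 1.207e-20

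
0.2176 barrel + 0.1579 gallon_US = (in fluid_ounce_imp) 1239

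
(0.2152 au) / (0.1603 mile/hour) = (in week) 7.428e+05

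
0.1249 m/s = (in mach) 0.0003668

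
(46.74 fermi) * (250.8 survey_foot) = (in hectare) 3.573e-16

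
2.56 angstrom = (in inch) 1.008e-08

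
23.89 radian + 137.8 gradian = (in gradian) 1659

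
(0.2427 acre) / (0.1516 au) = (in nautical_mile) 2.338e-11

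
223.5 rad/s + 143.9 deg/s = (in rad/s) 226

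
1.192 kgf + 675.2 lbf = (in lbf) 677.8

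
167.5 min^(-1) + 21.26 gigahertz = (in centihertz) 2.126e+12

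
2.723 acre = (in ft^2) 1.186e+05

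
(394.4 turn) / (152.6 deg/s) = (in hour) 0.2585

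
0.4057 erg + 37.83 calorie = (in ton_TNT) 3.783e-08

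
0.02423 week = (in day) 0.1696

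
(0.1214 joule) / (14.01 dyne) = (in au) 5.792e-09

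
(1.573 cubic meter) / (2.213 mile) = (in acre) 1.091e-07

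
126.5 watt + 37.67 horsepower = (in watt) 2.822e+04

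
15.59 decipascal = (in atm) 1.539e-05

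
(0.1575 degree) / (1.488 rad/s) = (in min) 3.079e-05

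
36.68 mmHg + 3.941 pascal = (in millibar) 48.94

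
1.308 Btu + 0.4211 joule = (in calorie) 329.9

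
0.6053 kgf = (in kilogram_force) 0.6053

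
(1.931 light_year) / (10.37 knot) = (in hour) 9.512e+11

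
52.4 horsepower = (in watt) 3.907e+04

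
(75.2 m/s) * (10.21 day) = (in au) 0.0004434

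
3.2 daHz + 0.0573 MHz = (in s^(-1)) 5.733e+04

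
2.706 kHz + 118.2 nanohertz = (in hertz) 2706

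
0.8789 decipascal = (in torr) 0.0006592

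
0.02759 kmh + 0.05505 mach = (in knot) 36.45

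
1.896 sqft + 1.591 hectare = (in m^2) 1.591e+04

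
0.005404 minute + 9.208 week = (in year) 0.1766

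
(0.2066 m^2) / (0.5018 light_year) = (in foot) 1.428e-16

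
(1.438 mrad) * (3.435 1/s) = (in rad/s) 0.00494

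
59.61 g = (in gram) 59.61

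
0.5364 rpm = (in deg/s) 3.218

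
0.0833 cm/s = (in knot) 0.001619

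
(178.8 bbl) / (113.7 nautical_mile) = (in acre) 3.336e-08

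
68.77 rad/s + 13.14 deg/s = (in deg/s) 3953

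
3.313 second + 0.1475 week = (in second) 8.921e+04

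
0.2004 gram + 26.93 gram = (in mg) 2.713e+04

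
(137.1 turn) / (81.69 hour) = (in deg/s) 0.1678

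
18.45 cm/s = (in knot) 0.3586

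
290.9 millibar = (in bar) 0.2909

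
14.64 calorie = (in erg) 6.125e+08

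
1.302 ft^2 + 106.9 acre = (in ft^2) 4.657e+06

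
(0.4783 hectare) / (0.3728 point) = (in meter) 3.637e+07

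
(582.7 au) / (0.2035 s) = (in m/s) 4.284e+14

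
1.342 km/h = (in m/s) 0.3728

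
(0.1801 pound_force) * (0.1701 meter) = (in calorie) 0.03257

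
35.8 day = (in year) 0.09808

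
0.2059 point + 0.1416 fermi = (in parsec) 2.354e-21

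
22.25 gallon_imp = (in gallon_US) 26.72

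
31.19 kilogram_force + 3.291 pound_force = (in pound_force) 72.05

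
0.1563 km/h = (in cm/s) 4.342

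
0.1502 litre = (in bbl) 0.0009447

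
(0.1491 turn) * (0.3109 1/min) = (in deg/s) 0.2781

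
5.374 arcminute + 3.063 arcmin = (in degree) 0.1406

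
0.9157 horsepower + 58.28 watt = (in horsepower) 0.9939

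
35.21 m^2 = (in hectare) 0.003521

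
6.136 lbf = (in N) 27.29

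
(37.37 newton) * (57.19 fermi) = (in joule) 2.137e-12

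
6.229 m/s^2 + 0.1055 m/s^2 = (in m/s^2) 6.335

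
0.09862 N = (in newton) 0.09862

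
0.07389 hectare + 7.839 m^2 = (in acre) 0.1845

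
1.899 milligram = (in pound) 4.187e-06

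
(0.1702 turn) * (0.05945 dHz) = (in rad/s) 0.006358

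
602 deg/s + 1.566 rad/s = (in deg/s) 691.7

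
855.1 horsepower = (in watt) 6.376e+05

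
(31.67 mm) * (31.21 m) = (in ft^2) 10.64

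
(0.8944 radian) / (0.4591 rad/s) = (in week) 3.221e-06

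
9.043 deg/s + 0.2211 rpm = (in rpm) 1.728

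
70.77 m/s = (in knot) 137.6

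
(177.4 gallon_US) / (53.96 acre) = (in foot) 1.009e-05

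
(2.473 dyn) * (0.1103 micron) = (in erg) 2.728e-05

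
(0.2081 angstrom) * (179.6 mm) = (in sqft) 4.023e-11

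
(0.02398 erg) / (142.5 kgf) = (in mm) 1.716e-09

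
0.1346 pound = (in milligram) 6.105e+04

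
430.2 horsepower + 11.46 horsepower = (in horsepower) 441.7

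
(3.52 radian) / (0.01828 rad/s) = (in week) 0.0003184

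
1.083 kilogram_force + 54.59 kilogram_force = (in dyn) 5.46e+07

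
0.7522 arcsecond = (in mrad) 0.003647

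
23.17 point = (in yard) 0.008939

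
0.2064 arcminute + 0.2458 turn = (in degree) 88.49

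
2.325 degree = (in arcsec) 8370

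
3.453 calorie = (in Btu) 0.01369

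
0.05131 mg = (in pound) 1.131e-07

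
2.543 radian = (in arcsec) 5.245e+05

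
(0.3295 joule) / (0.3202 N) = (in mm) 1029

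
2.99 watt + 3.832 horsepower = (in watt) 2861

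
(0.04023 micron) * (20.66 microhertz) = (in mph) 1.859e-12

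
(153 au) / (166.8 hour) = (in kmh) 1.372e+08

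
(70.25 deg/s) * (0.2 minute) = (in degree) 843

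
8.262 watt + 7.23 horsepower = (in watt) 5400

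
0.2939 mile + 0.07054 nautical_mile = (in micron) 6.036e+08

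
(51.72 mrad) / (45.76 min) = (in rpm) 0.0001799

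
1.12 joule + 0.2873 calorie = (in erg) 2.322e+07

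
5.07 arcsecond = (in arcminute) 0.0845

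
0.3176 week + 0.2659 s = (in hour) 53.36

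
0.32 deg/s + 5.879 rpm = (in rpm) 5.932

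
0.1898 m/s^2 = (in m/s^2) 0.1898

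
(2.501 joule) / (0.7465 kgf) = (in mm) 341.6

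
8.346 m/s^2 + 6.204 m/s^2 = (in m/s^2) 14.55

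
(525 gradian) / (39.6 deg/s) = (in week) 1.973e-05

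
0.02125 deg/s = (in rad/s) 0.0003709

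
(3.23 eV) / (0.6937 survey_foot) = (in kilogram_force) 2.496e-19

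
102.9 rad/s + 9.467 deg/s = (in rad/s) 103.1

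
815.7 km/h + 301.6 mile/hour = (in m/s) 361.4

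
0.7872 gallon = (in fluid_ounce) 100.8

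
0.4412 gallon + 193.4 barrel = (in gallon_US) 8123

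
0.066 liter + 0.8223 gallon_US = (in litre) 3.179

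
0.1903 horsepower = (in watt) 141.9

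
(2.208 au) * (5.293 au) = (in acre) 6.463e+19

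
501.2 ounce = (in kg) 14.21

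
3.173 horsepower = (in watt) 2366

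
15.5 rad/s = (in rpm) 148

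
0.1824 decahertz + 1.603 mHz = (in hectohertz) 0.01826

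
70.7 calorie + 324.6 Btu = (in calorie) 8.192e+04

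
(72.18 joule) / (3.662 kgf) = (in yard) 2.198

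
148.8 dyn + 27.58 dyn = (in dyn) 176.4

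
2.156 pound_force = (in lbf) 2.156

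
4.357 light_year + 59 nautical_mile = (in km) 4.122e+13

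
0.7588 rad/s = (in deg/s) 43.48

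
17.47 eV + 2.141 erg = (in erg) 2.141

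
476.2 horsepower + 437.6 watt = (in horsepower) 476.8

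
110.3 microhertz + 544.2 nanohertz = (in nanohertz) 1.108e+05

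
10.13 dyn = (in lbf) 2.277e-05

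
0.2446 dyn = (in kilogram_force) 2.494e-07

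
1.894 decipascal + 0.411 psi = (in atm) 0.02797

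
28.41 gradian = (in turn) 0.07103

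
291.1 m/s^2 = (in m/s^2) 291.1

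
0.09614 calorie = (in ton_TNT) 9.614e-11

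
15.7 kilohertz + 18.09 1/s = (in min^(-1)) 9.431e+05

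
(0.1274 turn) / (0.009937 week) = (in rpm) 0.001272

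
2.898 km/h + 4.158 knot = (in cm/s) 294.4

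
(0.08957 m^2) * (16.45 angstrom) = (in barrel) 9.268e-10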